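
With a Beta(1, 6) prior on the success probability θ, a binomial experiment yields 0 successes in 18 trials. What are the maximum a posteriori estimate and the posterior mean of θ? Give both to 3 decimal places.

Posterior: Beta(1+0, 6+18) = Beta(1, 24).
Since α = 1 ≤ 1 and β > 1, the Beta density is monotone decreasing on [0,1]; the mode is at 0.
Mean = 1/(1+24) = 0.040.

θ_MAP = 0.000, E[θ|data] = 0.040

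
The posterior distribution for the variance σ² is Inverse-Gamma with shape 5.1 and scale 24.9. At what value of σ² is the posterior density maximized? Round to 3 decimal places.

Mode = β/(α+1) = 24.9/6.1 = 4.082.
Mean = β/(α−1) = 24.9/4.1 = 6.073.
This is the posterior mode — the MAP estimate.

4.082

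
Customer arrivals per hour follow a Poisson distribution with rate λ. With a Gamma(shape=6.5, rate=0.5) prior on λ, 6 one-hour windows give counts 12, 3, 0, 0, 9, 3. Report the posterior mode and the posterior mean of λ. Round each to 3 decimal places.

Σ counts = 27. Posterior: Gamma(shape = 6.5+27 = 33.5, rate = 0.5+6 = 6.5).
Mode = (α−1)/β = 32.5/6.5 = 5.000.
Mean = α/β = 33.5/6.5 = 5.154.

MAP = 5.000, posterior mean = 5.154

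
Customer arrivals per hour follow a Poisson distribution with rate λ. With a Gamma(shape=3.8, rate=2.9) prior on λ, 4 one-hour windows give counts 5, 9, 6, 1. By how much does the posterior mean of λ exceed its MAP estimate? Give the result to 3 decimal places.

0.145

Σ counts = 21. Posterior: Gamma(shape = 3.8+21 = 24.8, rate = 2.9+4 = 6.9).
Mode = (α−1)/β = 23.8/6.9 = 3.449.
Mean = α/β = 24.8/6.9 = 3.594.
Difference = 3.594 − 3.449 = 0.145.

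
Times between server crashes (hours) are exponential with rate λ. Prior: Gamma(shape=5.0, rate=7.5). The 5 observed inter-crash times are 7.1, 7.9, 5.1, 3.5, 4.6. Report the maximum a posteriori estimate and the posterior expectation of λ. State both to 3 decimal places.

maximum a posteriori estimate = 0.252, posterior expectation = 0.280

Σ times = 28.2. Posterior: Gamma(shape = 5.0+5 = 10.0, rate = 7.5+28.2 = 35.7).
Mode = (α−1)/β = 9.0/35.7 = 0.252.
Mean = α/β = 10.0/35.7 = 0.280.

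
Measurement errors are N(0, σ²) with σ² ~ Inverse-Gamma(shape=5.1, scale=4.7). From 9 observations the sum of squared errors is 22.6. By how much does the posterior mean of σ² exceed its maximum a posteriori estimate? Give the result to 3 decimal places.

0.351

Posterior: Inverse-Gamma(shape = 5.1+9/2 = 9.6, scale = 4.7+22.6/2 = 16.0).
Mode = β/(α+1) = 16.0/10.6 = 1.509.
Mean = β/(α−1) = 16.0/8.6 = 1.860.
Difference = 1.860 − 1.509 = 0.351.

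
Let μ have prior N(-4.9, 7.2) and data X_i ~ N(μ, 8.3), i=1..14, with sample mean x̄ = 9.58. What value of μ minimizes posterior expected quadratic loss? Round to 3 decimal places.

8.478

Posterior for μ is Normal. Precision-weighted mean: (1/7.2·-4.9 + 14/8.3·9.58) / (1/7.2 + 14/8.3) = 8.478.
A Normal posterior is symmetric, so mode = mean.
Quadratic loss ⇒ the optimal estimator is the posterior mean.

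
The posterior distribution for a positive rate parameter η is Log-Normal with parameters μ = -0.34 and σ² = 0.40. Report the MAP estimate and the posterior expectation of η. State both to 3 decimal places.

η_MAP = 0.477, E[η|data] = 0.869

Mode = exp(μ − σ²) = exp(-0.74) = 0.477.
Mean = exp(μ + σ²/2) = exp(-0.140) = 0.869.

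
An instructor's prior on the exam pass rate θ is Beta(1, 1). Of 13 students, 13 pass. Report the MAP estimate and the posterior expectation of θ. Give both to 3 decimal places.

MAP = 1.000, posterior mean = 0.933

Posterior: Beta(1+13, 1+0) = Beta(14, 1).
Since β = 1 ≤ 1 and α > 1, the Beta density is monotone increasing on [0,1]; the mode is at 1.
Mean = 14/(14+1) = 0.933.
The mean is pulled below the mode by the posterior's left skew.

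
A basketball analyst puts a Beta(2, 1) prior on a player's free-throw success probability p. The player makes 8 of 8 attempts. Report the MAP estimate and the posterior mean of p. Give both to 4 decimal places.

MAP: 1.0000. Posterior mean: 0.9091.

Posterior: Beta(2+8, 1+0) = Beta(10, 1).
Since β = 1 ≤ 1 and α > 1, the Beta density is monotone increasing on [0,1]; the mode is at 1.
Mean = 10/(10+1) = 0.9091.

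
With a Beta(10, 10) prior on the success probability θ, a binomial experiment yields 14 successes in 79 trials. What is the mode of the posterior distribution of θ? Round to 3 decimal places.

Posterior: Beta(10+14, 10+65) = Beta(24, 75).
Mode = (24−1)/(24+75−2) = 23/97 = 0.237.
Mean = 24/(24+75) = 24/99 = 0.242.
This is the posterior mode — the MAP estimate.

0.237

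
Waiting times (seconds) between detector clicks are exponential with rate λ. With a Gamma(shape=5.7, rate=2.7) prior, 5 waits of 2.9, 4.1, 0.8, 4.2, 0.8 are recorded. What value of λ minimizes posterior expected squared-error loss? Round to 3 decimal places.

Σ times = 12.8. Posterior: Gamma(shape = 5.7+5 = 10.7, rate = 2.7+12.8 = 15.5).
Mode = (α−1)/β = 9.7/15.5 = 0.626.
Mean = α/β = 10.7/15.5 = 0.690.
Squared-error loss ⇒ the optimal estimator is the posterior mean.

0.690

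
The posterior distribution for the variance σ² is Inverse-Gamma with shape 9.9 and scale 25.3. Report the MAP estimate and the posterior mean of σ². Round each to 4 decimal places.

Mode = β/(α+1) = 25.3/10.9 = 2.3211.
Mean = β/(α−1) = 25.3/8.9 = 2.8427.
The posterior is right-skewed, so the mean exceeds the mode.

MAP estimate = 2.3211, posterior mean = 2.8427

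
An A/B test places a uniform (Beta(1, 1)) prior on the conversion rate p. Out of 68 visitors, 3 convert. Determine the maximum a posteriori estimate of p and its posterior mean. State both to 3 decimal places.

Posterior: Beta(1+3, 1+65) = Beta(4, 66).
Mode = (4−1)/(4+66−2) = 3/68 = 0.044.
Mean = 4/(4+66) = 4/70 = 0.057.

MAP: 0.044. Posterior mean: 0.057.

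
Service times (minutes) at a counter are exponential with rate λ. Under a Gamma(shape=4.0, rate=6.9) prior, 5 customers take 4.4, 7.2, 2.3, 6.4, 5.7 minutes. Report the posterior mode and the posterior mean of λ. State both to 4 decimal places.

Σ times = 26.0. Posterior: Gamma(shape = 4.0+5 = 9.0, rate = 6.9+26.0 = 32.9).
Mode = (α−1)/β = 8.0/32.9 = 0.2432.
Mean = α/β = 9.0/32.9 = 0.2736.

MAP = 0.2432, posterior mean = 0.2736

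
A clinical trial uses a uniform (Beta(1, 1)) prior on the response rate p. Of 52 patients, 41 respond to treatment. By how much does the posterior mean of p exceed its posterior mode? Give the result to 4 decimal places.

-0.0107

Posterior: Beta(1+41, 1+11) = Beta(42, 12).
Mode = (42−1)/(42+12−2) = 41/52 = 0.7885.
With a flat prior the MAP equals the MLE, 41/52.
Mean = 42/(42+12) = 42/54 = 0.7778.
Difference = 0.7778 − 0.7885 = -0.0107.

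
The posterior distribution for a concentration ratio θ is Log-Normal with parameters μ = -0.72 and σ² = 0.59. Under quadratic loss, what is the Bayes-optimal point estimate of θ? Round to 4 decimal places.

Mode = exp(μ − σ²) = exp(-1.31) = 0.2698.
Mean = exp(μ + σ²/2) = exp(-0.425) = 0.6538.
Quadratic loss ⇒ the optimal estimator is the posterior mean.

0.6538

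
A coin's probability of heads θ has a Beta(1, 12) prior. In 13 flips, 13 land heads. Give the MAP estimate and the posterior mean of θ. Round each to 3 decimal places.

Posterior: Beta(1+13, 12+0) = Beta(14, 12).
Mode = (14−1)/(14+12−2) = 13/24 = 0.542.
Mean = 14/(14+12) = 14/26 = 0.538.
The mean is pulled below the mode by the posterior's left skew.

θ_MAP = 0.542, E[θ|data] = 0.538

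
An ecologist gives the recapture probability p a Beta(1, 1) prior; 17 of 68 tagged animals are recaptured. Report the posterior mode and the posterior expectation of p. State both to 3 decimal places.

Posterior: Beta(1+17, 1+51) = Beta(18, 52).
Mode = (18−1)/(18+52−2) = 17/68 = 0.250.
With a flat prior the MAP equals the MLE, 17/68.
Mean = 18/(18+52) = 18/70 = 0.257.
The mean is pulled above the mode by the posterior's right skew.

p_MAP = 0.250, E[p|data] = 0.257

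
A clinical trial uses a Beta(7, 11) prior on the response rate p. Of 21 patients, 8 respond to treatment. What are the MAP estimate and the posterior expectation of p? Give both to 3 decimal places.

Posterior: Beta(7+8, 11+13) = Beta(15, 24).
Mode = (15−1)/(15+24−2) = 14/37 = 0.378.
Mean = 15/(15+24) = 15/39 = 0.385.
The posterior is right-skewed, so the mean exceeds the mode.

p_MAP = 0.378, E[p|data] = 0.385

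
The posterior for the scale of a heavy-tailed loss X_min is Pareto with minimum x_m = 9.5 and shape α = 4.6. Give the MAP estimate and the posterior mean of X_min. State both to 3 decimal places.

MAP = 9.500, posterior mean = 12.139

The Pareto density is strictly decreasing on [x_m, ∞), so the mode is x_m = 9.500.
Mean = α·x_m/(α−1) = 4.6·9.5/3.6 = 12.139.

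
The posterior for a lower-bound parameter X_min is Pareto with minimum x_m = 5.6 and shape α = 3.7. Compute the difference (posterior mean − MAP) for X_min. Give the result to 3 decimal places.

2.074

The Pareto density is strictly decreasing on [x_m, ∞), so the mode is x_m = 5.600.
Mean = α·x_m/(α−1) = 3.7·5.6/2.7 = 7.674.
Difference = 7.674 − 5.600 = 2.074.
The posterior is right-skewed, so the mean exceeds the mode.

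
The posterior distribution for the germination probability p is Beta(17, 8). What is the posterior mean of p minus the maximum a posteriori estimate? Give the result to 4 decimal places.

Mode = (17−1)/(17+8−2) = 16/23 = 0.6957.
Mean = 17/(17+8) = 17/25 = 0.6800.
Difference = 0.6800 − 0.6957 = -0.0157.

-0.0157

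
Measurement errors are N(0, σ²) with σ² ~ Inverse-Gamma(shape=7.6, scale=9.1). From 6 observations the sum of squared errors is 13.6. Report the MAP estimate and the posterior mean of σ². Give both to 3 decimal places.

Posterior: Inverse-Gamma(shape = 7.6+6/2 = 10.6, scale = 9.1+13.6/2 = 15.9).
Mode = β/(α+1) = 15.9/11.6 = 1.371.
Mean = β/(α−1) = 15.9/9.6 = 1.656.

MAP = 1.371; posterior mean = 1.656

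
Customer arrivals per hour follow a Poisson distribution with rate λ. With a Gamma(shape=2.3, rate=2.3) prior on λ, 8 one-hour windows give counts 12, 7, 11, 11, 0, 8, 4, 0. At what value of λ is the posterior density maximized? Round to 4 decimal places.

5.2718

Σ counts = 53. Posterior: Gamma(shape = 2.3+53 = 55.3, rate = 2.3+8 = 10.3).
Mode = (α−1)/β = 54.3/10.3 = 5.2718.
Mean = α/β = 55.3/10.3 = 5.3689.
This is the posterior mode — the MAP estimate.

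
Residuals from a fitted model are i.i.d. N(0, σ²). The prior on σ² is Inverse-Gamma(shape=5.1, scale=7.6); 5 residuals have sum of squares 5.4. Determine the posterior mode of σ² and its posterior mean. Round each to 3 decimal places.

Posterior: Inverse-Gamma(shape = 5.1+5/2 = 7.6, scale = 7.6+5.4/2 = 10.3).
Mode = β/(α+1) = 10.3/8.6 = 1.198.
Mean = β/(α−1) = 10.3/6.6 = 1.561.

MAP = 1.198; posterior mean = 1.561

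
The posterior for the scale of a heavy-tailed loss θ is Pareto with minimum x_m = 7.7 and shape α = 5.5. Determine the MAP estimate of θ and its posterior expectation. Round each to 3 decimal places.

MAP = 7.700, posterior mean = 9.411

The Pareto density is strictly decreasing on [x_m, ∞), so the mode is x_m = 7.700.
Mean = α·x_m/(α−1) = 5.5·7.7/4.5 = 9.411.
Mean > mode: the posterior has a right tail.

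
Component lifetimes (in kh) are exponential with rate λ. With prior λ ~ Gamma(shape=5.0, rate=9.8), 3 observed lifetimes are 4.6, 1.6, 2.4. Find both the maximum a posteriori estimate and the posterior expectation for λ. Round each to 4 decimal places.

MAP: 0.3804. Posterior mean: 0.4348.

Σ times = 8.6. Posterior: Gamma(shape = 5.0+3 = 8.0, rate = 9.8+8.6 = 18.4).
Mode = (α−1)/β = 7.0/18.4 = 0.3804.
Mean = α/β = 8.0/18.4 = 0.4348.
Mean > mode: the posterior has a right tail.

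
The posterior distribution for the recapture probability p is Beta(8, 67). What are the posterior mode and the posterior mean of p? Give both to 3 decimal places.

posterior mode = 0.096, posterior mean = 0.107

Mode = (8−1)/(8+67−2) = 7/73 = 0.096.
Mean = 8/(8+67) = 8/75 = 0.107.
The posterior is right-skewed, so the mean exceeds the mode.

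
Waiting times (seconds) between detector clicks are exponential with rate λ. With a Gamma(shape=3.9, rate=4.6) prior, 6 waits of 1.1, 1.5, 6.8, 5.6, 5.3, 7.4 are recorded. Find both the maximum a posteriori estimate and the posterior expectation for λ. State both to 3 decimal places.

MAP = 0.276; posterior mean = 0.307

Σ times = 27.7. Posterior: Gamma(shape = 3.9+6 = 9.9, rate = 4.6+27.7 = 32.3).
Mode = (α−1)/β = 8.9/32.3 = 0.276.
Mean = α/β = 9.9/32.3 = 0.307.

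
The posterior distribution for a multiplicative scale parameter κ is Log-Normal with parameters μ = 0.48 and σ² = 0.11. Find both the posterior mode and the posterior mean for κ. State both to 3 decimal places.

Mode = exp(μ − σ²) = exp(0.37) = 1.448.
Mean = exp(μ + σ²/2) = exp(0.535) = 1.707.

posterior mode = 1.448, posterior mean = 1.707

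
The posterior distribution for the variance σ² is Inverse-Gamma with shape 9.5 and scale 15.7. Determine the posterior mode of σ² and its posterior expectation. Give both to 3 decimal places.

σ²_MAP = 1.495, E[σ²|data] = 1.847

Mode = β/(α+1) = 15.7/10.5 = 1.495.
Mean = β/(α−1) = 15.7/8.5 = 1.847.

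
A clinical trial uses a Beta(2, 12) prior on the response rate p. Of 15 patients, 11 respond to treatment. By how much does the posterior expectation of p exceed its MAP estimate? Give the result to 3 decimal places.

Posterior: Beta(2+11, 12+4) = Beta(13, 16).
Mode = (13−1)/(13+16−2) = 12/27 = 0.444.
Mean = 13/(13+16) = 13/29 = 0.448.
Difference = 0.448 − 0.444 = 0.004.

0.004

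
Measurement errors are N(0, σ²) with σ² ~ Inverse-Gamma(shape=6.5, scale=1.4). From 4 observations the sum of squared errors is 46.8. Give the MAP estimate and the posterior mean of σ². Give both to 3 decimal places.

MAP: 2.611. Posterior mean: 3.307.

Posterior: Inverse-Gamma(shape = 6.5+4/2 = 8.5, scale = 1.4+46.8/2 = 24.8).
Mode = β/(α+1) = 24.8/9.5 = 2.611.
Mean = β/(α−1) = 24.8/7.5 = 3.307.
The mean is pulled above the mode by the posterior's right skew.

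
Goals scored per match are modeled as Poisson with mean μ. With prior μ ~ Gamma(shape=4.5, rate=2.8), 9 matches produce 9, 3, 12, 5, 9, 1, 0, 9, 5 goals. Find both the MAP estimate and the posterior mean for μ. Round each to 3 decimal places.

MAP estimate = 4.788, posterior mean = 4.873

Σ counts = 53. Posterior: Gamma(shape = 4.5+53 = 57.5, rate = 2.8+9 = 11.8).
Mode = (α−1)/β = 56.5/11.8 = 4.788.
Mean = α/β = 57.5/11.8 = 4.873.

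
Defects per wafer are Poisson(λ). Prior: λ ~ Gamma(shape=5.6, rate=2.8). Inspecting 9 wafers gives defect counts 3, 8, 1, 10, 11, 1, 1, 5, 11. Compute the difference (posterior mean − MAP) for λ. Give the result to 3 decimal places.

0.085

Σ counts = 51. Posterior: Gamma(shape = 5.6+51 = 56.6, rate = 2.8+9 = 11.8).
Mode = (α−1)/β = 55.6/11.8 = 4.712.
Mean = α/β = 56.6/11.8 = 4.797.
Difference = 4.797 − 4.712 = 0.085.
Right-skewed posterior ⇒ mode < mean.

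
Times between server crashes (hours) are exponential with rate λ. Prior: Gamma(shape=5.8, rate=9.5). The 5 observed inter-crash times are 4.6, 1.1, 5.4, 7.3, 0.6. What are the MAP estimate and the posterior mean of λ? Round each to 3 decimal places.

MAP = 0.344; posterior mean = 0.379

Σ times = 19.0. Posterior: Gamma(shape = 5.8+5 = 10.8, rate = 9.5+19.0 = 28.5).
Mode = (α−1)/β = 9.8/28.5 = 0.344.
Mean = α/β = 10.8/28.5 = 0.379.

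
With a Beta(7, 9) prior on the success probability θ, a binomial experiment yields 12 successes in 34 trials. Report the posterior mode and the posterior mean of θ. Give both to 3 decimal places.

posterior mode = 0.375, posterior mean = 0.380

Posterior: Beta(7+12, 9+22) = Beta(19, 31).
Mode = (19−1)/(19+31−2) = 18/48 = 0.375.
Mean = 19/(19+31) = 19/50 = 0.380.
The posterior is right-skewed, so the mean exceeds the mode.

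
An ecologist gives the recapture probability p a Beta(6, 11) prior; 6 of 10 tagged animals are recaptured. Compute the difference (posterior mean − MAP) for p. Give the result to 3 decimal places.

0.004

Posterior: Beta(6+6, 11+4) = Beta(12, 15).
Mode = (12−1)/(12+15−2) = 11/25 = 0.440.
Mean = 12/(12+15) = 12/27 = 0.444.
Difference = 0.444 − 0.440 = 0.004.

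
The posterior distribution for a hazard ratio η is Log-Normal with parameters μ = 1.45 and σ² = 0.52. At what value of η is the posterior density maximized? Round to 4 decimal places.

Mode = exp(μ − σ²) = exp(0.93) = 2.5345.
Mean = exp(μ + σ²/2) = exp(1.710) = 5.5290.
This is the posterior mode — the MAP estimate.

2.5345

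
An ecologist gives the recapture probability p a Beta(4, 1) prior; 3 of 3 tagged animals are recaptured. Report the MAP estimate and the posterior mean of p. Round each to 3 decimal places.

Posterior: Beta(4+3, 1+0) = Beta(7, 1).
Since β = 1 ≤ 1 and α > 1, the Beta density is monotone increasing on [0,1]; the mode is at 1.
Mean = 7/(7+1) = 0.875.

MAP estimate = 1.000, posterior mean = 0.875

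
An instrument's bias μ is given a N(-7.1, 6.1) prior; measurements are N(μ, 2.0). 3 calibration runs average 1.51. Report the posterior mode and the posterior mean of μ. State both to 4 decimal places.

Posterior for μ is Normal. Precision-weighted mean: (1/6.1·-7.1 + 3/2.0·1.51) / (1/6.1 + 3/2.0) = 0.6617.
A Normal posterior is symmetric, so mode = mean.

MAP = 0.6617, posterior mean = 0.6617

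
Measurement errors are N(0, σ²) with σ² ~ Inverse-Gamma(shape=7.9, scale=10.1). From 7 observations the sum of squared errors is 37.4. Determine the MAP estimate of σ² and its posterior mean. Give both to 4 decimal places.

Posterior: Inverse-Gamma(shape = 7.9+7/2 = 11.4, scale = 10.1+37.4/2 = 28.8).
Mode = β/(α+1) = 28.8/12.4 = 2.3226.
Mean = β/(α−1) = 28.8/10.4 = 2.7692.

MAP estimate = 2.3226, posterior mean = 2.7692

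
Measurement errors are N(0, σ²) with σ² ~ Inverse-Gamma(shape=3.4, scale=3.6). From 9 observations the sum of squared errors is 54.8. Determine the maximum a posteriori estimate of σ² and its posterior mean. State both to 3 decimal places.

Posterior: Inverse-Gamma(shape = 3.4+9/2 = 7.9, scale = 3.6+54.8/2 = 31.0).
Mode = β/(α+1) = 31.0/8.9 = 3.483.
Mean = β/(α−1) = 31.0/6.9 = 4.493.
Right-skewed posterior ⇒ mode < mean.

maximum a posteriori estimate = 3.483, posterior mean = 4.493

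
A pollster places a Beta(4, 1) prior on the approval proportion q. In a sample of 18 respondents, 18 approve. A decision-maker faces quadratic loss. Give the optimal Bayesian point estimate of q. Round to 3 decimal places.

Posterior: Beta(4+18, 1+0) = Beta(22, 1).
Since β = 1 ≤ 1 and α > 1, the Beta density is monotone increasing on [0,1]; the mode is at 1.
Mean = 22/(22+1) = 0.957.
Quadratic loss ⇒ the optimal estimator is the posterior mean.

0.957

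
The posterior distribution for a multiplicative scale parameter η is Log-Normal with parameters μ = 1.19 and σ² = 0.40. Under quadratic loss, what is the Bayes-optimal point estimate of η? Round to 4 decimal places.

4.0149

Mode = exp(μ − σ²) = exp(0.79) = 2.2034.
Mean = exp(μ + σ²/2) = exp(1.390) = 4.0149.
Quadratic loss ⇒ the optimal estimator is the posterior mean.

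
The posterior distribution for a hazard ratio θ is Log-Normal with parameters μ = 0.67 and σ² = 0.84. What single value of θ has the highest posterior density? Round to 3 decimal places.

0.844

Mode = exp(μ − σ²) = exp(-0.17) = 0.844.
Mean = exp(μ + σ²/2) = exp(1.090) = 2.974.
This is the posterior mode — the MAP estimate.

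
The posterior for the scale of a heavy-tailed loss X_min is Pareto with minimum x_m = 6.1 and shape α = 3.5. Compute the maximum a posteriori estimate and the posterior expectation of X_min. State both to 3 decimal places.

X_min_MAP = 6.100, E[X_min|data] = 8.540

The Pareto density is strictly decreasing on [x_m, ∞), so the mode is x_m = 6.100.
Mean = α·x_m/(α−1) = 3.5·6.1/2.5 = 8.540.
Mean > mode: the posterior has a right tail.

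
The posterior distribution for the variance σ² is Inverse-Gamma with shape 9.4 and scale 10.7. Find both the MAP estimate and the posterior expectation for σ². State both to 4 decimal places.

MAP estimate = 1.0288, posterior expectation = 1.2738

Mode = β/(α+1) = 10.7/10.4 = 1.0288.
Mean = β/(α−1) = 10.7/8.4 = 1.2738.
The posterior is right-skewed, so the mean exceeds the mode.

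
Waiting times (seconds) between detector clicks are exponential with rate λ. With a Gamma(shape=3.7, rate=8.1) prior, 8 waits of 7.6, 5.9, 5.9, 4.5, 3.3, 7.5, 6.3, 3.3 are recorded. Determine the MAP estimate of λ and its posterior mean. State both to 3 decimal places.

MAP: 0.204. Posterior mean: 0.223.

Σ times = 44.3. Posterior: Gamma(shape = 3.7+8 = 11.7, rate = 8.1+44.3 = 52.4).
Mode = (α−1)/β = 10.7/52.4 = 0.204.
Mean = α/β = 11.7/52.4 = 0.223.
Right-skewed posterior ⇒ mode < mean.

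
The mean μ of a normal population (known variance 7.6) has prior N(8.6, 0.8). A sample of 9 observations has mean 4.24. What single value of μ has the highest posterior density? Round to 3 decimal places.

6.479

Posterior for μ is Normal. Precision-weighted mean: (1/0.8·8.6 + 9/7.6·4.24) / (1/0.8 + 9/7.6) = 6.479.
A Normal posterior is symmetric, so mode = mean.
This is the posterior mode — the MAP estimate.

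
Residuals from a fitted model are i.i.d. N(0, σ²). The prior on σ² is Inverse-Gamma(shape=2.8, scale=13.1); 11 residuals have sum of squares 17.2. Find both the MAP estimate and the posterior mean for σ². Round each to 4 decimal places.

MAP: 2.3333. Posterior mean: 2.9726.

Posterior: Inverse-Gamma(shape = 2.8+11/2 = 8.3, scale = 13.1+17.2/2 = 21.7).
Mode = β/(α+1) = 21.7/9.3 = 2.3333.
Mean = β/(α−1) = 21.7/7.3 = 2.9726.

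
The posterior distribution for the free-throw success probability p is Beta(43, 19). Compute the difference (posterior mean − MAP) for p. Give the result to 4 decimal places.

-0.0065

Mode = (43−1)/(43+19−2) = 42/60 = 0.7000.
Mean = 43/(43+19) = 43/62 = 0.6935.
Difference = 0.6935 − 0.7000 = -0.0065.
Mode > mean: the posterior has a left tail.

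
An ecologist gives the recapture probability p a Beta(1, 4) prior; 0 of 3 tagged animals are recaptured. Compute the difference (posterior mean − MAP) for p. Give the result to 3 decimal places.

0.125

Posterior: Beta(1+0, 4+3) = Beta(1, 7).
Since α = 1 ≤ 1 and β > 1, the Beta density is monotone decreasing on [0,1]; the mode is at 0.
Mean = 1/(1+7) = 0.125.
Difference = 0.125 − 0.000 = 0.125.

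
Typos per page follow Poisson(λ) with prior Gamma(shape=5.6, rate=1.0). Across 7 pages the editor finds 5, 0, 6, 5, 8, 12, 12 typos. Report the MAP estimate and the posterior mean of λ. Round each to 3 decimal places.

MAP estimate = 6.575, posterior mean = 6.700

Σ counts = 48. Posterior: Gamma(shape = 5.6+48 = 53.6, rate = 1.0+7 = 8.0).
Mode = (α−1)/β = 52.6/8.0 = 6.575.
Mean = α/β = 53.6/8.0 = 6.700.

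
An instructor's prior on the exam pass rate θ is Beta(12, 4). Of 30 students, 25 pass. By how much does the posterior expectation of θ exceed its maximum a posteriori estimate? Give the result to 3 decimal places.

-0.014

Posterior: Beta(12+25, 4+5) = Beta(37, 9).
Mode = (37−1)/(37+9−2) = 36/44 = 0.818.
Mean = 37/(37+9) = 37/46 = 0.804.
Difference = 0.804 − 0.818 = -0.014.
Mode > mean: the posterior has a left tail.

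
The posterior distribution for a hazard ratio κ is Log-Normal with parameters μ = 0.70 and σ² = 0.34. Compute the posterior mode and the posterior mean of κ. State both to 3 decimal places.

posterior mode = 1.433, posterior mean = 2.387

Mode = exp(μ − σ²) = exp(0.36) = 1.433.
Mean = exp(μ + σ²/2) = exp(0.870) = 2.387.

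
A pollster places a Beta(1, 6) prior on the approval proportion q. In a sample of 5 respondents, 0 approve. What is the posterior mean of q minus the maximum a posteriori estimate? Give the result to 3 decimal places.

0.083

Posterior: Beta(1+0, 6+5) = Beta(1, 11).
Since α = 1 ≤ 1 and β > 1, the Beta density is monotone decreasing on [0,1]; the mode is at 0.
Mean = 1/(1+11) = 0.083.
Difference = 0.083 − 0.000 = 0.083.
The mean is pulled above the mode by the posterior's right skew.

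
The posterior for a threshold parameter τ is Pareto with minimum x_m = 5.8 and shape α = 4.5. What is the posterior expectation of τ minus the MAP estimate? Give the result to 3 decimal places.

The Pareto density is strictly decreasing on [x_m, ∞), so the mode is x_m = 5.800.
Mean = α·x_m/(α−1) = 4.5·5.8/3.5 = 7.457.
Difference = 7.457 − 5.800 = 1.657.

1.657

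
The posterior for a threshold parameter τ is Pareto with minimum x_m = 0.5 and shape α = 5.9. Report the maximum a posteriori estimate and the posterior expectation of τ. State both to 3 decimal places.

The Pareto density is strictly decreasing on [x_m, ∞), so the mode is x_m = 0.500.
Mean = α·x_m/(α−1) = 5.9·0.5/4.9 = 0.602.

MAP = 0.500, posterior mean = 0.602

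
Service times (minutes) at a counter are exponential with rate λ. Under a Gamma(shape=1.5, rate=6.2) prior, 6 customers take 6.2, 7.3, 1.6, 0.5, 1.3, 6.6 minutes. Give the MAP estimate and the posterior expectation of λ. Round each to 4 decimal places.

Σ times = 23.5. Posterior: Gamma(shape = 1.5+6 = 7.5, rate = 6.2+23.5 = 29.7).
Mode = (α−1)/β = 6.5/29.7 = 0.2189.
Mean = α/β = 7.5/29.7 = 0.2525.

MAP: 0.2189. Posterior mean: 0.2525.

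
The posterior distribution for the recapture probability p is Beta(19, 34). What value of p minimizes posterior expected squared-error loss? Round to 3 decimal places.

0.358

Mode = (19−1)/(19+34−2) = 18/51 = 0.353.
Mean = 19/(19+34) = 19/53 = 0.358.
Squared-error loss ⇒ the optimal estimator is the posterior mean.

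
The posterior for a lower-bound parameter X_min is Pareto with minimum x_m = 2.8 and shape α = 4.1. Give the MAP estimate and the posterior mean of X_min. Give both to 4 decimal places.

The Pareto density is strictly decreasing on [x_m, ∞), so the mode is x_m = 2.8000.
Mean = α·x_m/(α−1) = 4.1·2.8/3.1 = 3.7032.

MAP = 2.8000; posterior mean = 3.7032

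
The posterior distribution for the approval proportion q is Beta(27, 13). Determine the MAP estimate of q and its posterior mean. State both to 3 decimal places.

MAP = 0.684, posterior mean = 0.675

Mode = (27−1)/(27+13−2) = 26/38 = 0.684.
Mean = 27/(27+13) = 27/40 = 0.675.
The posterior is left-skewed, so the mode exceeds the mean.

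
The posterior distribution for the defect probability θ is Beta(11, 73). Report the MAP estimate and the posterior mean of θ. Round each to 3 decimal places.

Mode = (11−1)/(11+73−2) = 10/82 = 0.122.
Mean = 11/(11+73) = 11/84 = 0.131.

MAP = 0.122; posterior mean = 0.131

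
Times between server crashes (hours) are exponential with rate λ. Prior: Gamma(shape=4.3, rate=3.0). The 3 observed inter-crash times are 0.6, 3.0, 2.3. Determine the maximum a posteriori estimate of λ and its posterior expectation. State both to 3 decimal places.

Σ times = 5.9. Posterior: Gamma(shape = 4.3+3 = 7.3, rate = 3.0+5.9 = 8.9).
Mode = (α−1)/β = 6.3/8.9 = 0.708.
Mean = α/β = 7.3/8.9 = 0.820.
Right-skewed posterior ⇒ mode < mean.

λ_MAP = 0.708, E[λ|data] = 0.820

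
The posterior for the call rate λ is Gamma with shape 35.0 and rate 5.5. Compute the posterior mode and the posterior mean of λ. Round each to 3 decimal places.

MAP: 6.182. Posterior mean: 6.364.

Mode = (α−1)/β = 34.0/5.5 = 6.182.
Mean = α/β = 35.0/5.5 = 6.364.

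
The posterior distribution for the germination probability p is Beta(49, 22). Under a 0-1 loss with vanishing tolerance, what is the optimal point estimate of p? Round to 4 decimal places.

Mode = (49−1)/(49+22−2) = 48/69 = 0.6957.
Mean = 49/(49+22) = 49/71 = 0.6901.
This is the posterior mode — the MAP estimate.

0.6957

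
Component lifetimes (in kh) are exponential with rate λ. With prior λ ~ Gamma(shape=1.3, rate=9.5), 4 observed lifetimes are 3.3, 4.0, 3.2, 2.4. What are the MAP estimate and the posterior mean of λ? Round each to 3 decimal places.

MAP: 0.192. Posterior mean: 0.237.

Σ times = 12.9. Posterior: Gamma(shape = 1.3+4 = 5.3, rate = 9.5+12.9 = 22.4).
Mode = (α−1)/β = 4.3/22.4 = 0.192.
Mean = α/β = 5.3/22.4 = 0.237.
The mean is pulled above the mode by the posterior's right skew.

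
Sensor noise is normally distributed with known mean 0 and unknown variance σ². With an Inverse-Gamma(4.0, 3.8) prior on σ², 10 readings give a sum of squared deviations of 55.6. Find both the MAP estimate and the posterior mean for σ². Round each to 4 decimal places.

Posterior: Inverse-Gamma(shape = 4.0+10/2 = 9.0, scale = 3.8+55.6/2 = 31.6).
Mode = β/(α+1) = 31.6/10.0 = 3.1600.
Mean = β/(α−1) = 31.6/8.0 = 3.9500.

MAP = 3.1600; posterior mean = 3.9500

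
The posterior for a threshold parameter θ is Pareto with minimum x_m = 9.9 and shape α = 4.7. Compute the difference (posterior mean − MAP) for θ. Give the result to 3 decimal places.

The Pareto density is strictly decreasing on [x_m, ∞), so the mode is x_m = 9.900.
Mean = α·x_m/(α−1) = 4.7·9.9/3.7 = 12.576.
Difference = 12.576 − 9.900 = 2.676.

2.676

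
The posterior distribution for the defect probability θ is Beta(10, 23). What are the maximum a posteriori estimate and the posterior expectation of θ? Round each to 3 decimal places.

Mode = (10−1)/(10+23−2) = 9/31 = 0.290.
Mean = 10/(10+23) = 10/33 = 0.303.
Right-skewed posterior ⇒ mode < mean.

MAP = 0.290; posterior mean = 0.303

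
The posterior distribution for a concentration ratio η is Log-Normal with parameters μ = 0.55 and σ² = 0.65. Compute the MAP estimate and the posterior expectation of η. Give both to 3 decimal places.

MAP = 0.905; posterior mean = 2.399

Mode = exp(μ − σ²) = exp(-0.10) = 0.905.
Mean = exp(μ + σ²/2) = exp(0.875) = 2.399.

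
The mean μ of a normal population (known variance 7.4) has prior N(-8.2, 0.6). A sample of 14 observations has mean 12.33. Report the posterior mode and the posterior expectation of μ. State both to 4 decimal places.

Posterior for μ is Normal. Precision-weighted mean: (1/0.6·-8.2 + 14/7.4·12.33) / (1/0.6 + 14/7.4) = 2.7147.
A Normal posterior is symmetric, so mode = mean.

MAP = 2.7147; posterior mean = 2.7147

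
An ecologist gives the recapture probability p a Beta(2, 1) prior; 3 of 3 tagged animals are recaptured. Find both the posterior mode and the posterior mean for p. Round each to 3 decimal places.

MAP = 1.000, posterior mean = 0.833

Posterior: Beta(2+3, 1+0) = Beta(5, 1).
Since β = 1 ≤ 1 and α > 1, the Beta density is monotone increasing on [0,1]; the mode is at 1.
Mean = 5/(5+1) = 0.833.
The mean is pulled below the mode by the posterior's left skew.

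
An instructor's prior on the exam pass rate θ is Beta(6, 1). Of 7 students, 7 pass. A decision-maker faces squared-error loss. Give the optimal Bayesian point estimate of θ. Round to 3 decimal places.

0.929

Posterior: Beta(6+7, 1+0) = Beta(13, 1).
Since β = 1 ≤ 1 and α > 1, the Beta density is monotone increasing on [0,1]; the mode is at 1.
Mean = 13/(13+1) = 0.929.
Squared-error loss ⇒ the optimal estimator is the posterior mean.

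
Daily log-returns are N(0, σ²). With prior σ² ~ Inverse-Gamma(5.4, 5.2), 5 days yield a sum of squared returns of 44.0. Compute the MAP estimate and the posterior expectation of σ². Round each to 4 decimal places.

Posterior: Inverse-Gamma(shape = 5.4+5/2 = 7.9, scale = 5.2+44.0/2 = 27.2).
Mode = β/(α+1) = 27.2/8.9 = 3.0562.
Mean = β/(α−1) = 27.2/6.9 = 3.9420.

MAP = 3.0562; posterior mean = 3.9420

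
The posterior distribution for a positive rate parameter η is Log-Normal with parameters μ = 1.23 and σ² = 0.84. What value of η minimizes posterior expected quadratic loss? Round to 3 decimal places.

Mode = exp(μ − σ²) = exp(0.39) = 1.477.
Mean = exp(μ + σ²/2) = exp(1.650) = 5.207.
Quadratic loss ⇒ the optimal estimator is the posterior mean.

5.207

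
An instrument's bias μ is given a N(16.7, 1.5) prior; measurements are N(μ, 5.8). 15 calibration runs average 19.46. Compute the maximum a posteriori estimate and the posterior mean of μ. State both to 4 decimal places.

μ_MAP = 18.8943, E[μ|data] = 18.8943

Posterior for μ is Normal. Precision-weighted mean: (1/1.5·16.7 + 15/5.8·19.46) / (1/1.5 + 15/5.8) = 18.8943.
A Normal posterior is symmetric, so mode = mean.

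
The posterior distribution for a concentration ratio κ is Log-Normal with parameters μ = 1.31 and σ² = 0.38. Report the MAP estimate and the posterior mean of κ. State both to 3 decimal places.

Mode = exp(μ − σ²) = exp(0.93) = 2.535.
Mean = exp(μ + σ²/2) = exp(1.500) = 4.482.

MAP: 2.535. Posterior mean: 4.482.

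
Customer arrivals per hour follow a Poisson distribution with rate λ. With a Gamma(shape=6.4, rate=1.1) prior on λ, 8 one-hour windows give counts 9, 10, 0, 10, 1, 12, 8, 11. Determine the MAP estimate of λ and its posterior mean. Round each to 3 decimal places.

Σ counts = 61. Posterior: Gamma(shape = 6.4+61 = 67.4, rate = 1.1+8 = 9.1).
Mode = (α−1)/β = 66.4/9.1 = 7.297.
Mean = α/β = 67.4/9.1 = 7.407.
The mean is pulled above the mode by the posterior's right skew.

MAP estimate = 7.297, posterior mean = 7.407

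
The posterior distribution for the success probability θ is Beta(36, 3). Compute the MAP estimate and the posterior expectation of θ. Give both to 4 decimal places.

MAP estimate = 0.9459, posterior expectation = 0.9231

Mode = (36−1)/(36+3−2) = 35/37 = 0.9459.
Mean = 36/(36+3) = 36/39 = 0.9231.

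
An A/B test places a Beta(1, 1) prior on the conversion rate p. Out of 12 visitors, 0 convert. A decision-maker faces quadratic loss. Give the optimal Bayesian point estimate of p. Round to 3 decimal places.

Posterior: Beta(1+0, 1+12) = Beta(1, 13).
Since α = 1 ≤ 1 and β > 1, the Beta density is monotone decreasing on [0,1]; the mode is at 0.
Mean = 1/(1+13) = 0.071.
Quadratic loss ⇒ the optimal estimator is the posterior mean.

0.071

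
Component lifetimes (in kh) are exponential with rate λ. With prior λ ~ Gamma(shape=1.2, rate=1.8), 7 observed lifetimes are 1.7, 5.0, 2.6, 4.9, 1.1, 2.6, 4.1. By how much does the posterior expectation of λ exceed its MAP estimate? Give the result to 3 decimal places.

Σ times = 22.0. Posterior: Gamma(shape = 1.2+7 = 8.2, rate = 1.8+22.0 = 23.8).
Mode = (α−1)/β = 7.2/23.8 = 0.303.
Mean = α/β = 8.2/23.8 = 0.345.
Difference = 0.345 − 0.303 = 0.042.
The posterior is right-skewed, so the mean exceeds the mode.

0.042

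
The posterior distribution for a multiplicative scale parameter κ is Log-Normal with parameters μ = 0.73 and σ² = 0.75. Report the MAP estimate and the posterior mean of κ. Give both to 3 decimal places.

Mode = exp(μ − σ²) = exp(-0.02) = 0.980.
Mean = exp(μ + σ²/2) = exp(1.105) = 3.019.
Right-skewed posterior ⇒ mode < mean.

MAP = 0.980; posterior mean = 3.019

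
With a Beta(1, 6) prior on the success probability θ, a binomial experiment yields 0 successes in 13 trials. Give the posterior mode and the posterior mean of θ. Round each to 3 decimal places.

MAP: 0.000. Posterior mean: 0.050.

Posterior: Beta(1+0, 6+13) = Beta(1, 19).
Since α = 1 ≤ 1 and β > 1, the Beta density is monotone decreasing on [0,1]; the mode is at 0.
Mean = 1/(1+19) = 0.050.
The posterior is right-skewed, so the mean exceeds the mode.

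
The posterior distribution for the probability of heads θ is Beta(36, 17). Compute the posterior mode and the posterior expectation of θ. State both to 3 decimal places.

posterior mode = 0.686, posterior expectation = 0.679

Mode = (36−1)/(36+17−2) = 35/51 = 0.686.
Mean = 36/(36+17) = 36/53 = 0.679.
Mode > mean: the posterior has a left tail.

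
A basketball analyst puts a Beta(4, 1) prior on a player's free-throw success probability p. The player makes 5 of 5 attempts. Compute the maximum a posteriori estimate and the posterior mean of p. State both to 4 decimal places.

Posterior: Beta(4+5, 1+0) = Beta(9, 1).
Since β = 1 ≤ 1 and α > 1, the Beta density is monotone increasing on [0,1]; the mode is at 1.
Mean = 9/(9+1) = 0.9000.

MAP = 1.0000; posterior mean = 0.9000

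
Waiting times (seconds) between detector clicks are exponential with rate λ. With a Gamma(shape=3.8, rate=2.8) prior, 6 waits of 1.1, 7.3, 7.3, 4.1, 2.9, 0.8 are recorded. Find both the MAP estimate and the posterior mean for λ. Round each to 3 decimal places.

Σ times = 23.5. Posterior: Gamma(shape = 3.8+6 = 9.8, rate = 2.8+23.5 = 26.3).
Mode = (α−1)/β = 8.8/26.3 = 0.335.
Mean = α/β = 9.8/26.3 = 0.373.
The mean is pulled above the mode by the posterior's right skew.

λ_MAP = 0.335, E[λ|data] = 0.373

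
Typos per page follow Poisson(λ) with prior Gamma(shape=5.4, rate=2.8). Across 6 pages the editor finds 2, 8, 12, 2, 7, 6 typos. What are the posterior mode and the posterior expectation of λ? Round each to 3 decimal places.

Σ counts = 37. Posterior: Gamma(shape = 5.4+37 = 42.4, rate = 2.8+6 = 8.8).
Mode = (α−1)/β = 41.4/8.8 = 4.705.
Mean = α/β = 42.4/8.8 = 4.818.
The posterior is right-skewed, so the mean exceeds the mode.

MAP: 4.705. Posterior mean: 4.818.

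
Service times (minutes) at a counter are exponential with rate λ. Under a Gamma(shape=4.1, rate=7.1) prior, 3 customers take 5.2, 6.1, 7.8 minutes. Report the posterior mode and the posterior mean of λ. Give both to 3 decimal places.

Σ times = 19.1. Posterior: Gamma(shape = 4.1+3 = 7.1, rate = 7.1+19.1 = 26.2).
Mode = (α−1)/β = 6.1/26.2 = 0.233.
Mean = α/β = 7.1/26.2 = 0.271.
Mean > mode: the posterior has a right tail.

MAP: 0.233. Posterior mean: 0.271.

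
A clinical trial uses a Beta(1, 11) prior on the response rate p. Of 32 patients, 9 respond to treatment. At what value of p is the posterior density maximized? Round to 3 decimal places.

Posterior: Beta(1+9, 11+23) = Beta(10, 34).
Mode = (10−1)/(10+34−2) = 9/42 = 0.214.
Mean = 10/(10+34) = 10/44 = 0.227.
This is the posterior mode — the MAP estimate.

0.214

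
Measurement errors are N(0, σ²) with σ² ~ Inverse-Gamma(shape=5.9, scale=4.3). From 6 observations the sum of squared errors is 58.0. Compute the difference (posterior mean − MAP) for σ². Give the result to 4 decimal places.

0.8516

Posterior: Inverse-Gamma(shape = 5.9+6/2 = 8.9, scale = 4.3+58.0/2 = 33.3).
Mode = β/(α+1) = 33.3/9.9 = 3.3636.
Mean = β/(α−1) = 33.3/7.9 = 4.2152.
Difference = 4.2152 − 3.3636 = 0.8516.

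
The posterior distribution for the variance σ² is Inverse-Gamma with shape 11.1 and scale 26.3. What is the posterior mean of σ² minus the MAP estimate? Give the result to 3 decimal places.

Mode = β/(α+1) = 26.3/12.1 = 2.174.
Mean = β/(α−1) = 26.3/10.1 = 2.604.
Difference = 2.604 − 2.174 = 0.430.

0.430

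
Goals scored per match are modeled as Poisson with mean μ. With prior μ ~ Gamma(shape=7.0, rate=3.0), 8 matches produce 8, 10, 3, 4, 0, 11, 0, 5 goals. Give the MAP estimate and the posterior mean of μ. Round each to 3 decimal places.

Σ counts = 41. Posterior: Gamma(shape = 7.0+41 = 48.0, rate = 3.0+8 = 11.0).
Mode = (α−1)/β = 47.0/11.0 = 4.273.
Mean = α/β = 48.0/11.0 = 4.364.
The posterior is right-skewed, so the mean exceeds the mode.

MAP: 4.273. Posterior mean: 4.364.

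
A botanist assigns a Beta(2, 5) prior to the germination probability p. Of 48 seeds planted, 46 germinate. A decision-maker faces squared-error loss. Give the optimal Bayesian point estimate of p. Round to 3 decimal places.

0.873

Posterior: Beta(2+46, 5+2) = Beta(48, 7).
Mode = (48−1)/(48+7−2) = 47/53 = 0.887.
Mean = 48/(48+7) = 48/55 = 0.873.
Squared-error loss ⇒ the optimal estimator is the posterior mean.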